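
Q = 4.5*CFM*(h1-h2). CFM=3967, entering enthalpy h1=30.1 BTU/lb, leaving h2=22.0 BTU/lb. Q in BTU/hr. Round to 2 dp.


Q = 4.5 * 3967 * (30.1 - 22.0) = 144597.15 BTU/hr

144597.15 BTU/hr


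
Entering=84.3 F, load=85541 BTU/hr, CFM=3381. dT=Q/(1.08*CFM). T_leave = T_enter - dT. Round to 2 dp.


dT = 85541/(1.08*3381) = 23.4264
T_leave = 84.3 - 23.4264 = 60.87 F

60.87 F


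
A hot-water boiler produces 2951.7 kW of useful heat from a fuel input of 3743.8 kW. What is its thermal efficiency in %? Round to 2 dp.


eta = (2951.7/3743.8)*100 = 78.84 %

78.84 %


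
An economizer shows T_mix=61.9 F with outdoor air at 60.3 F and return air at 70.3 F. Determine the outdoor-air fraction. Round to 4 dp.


frac = (61.9 - 70.3) / (60.3 - 70.3) = 0.8400

0.8400


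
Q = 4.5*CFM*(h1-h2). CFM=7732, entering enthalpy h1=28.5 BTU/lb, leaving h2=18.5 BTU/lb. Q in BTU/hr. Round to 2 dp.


Q = 4.5 * 7732 * (28.5 - 18.5) = 347940.00 BTU/hr

347940.00 BTU/hr


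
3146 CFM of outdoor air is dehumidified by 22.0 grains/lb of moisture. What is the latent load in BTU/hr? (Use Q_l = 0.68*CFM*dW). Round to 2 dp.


Q = 0.68 * 3146 * 22.0 = 47064.16 BTU/hr

47064.16 BTU/hr


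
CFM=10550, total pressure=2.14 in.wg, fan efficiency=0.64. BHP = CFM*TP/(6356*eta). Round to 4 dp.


BHP = 10550 * 2.14 / (6356 * 0.64) = 5.5501 hp

5.5501 hp


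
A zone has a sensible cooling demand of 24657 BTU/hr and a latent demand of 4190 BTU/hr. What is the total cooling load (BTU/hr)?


Qt = 24657 + 4190 = 28847 BTU/hr

28847 BTU/hr


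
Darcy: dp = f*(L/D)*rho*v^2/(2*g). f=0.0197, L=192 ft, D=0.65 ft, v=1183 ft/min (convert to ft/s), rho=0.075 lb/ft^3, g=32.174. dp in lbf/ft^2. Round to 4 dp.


v_fps = 1183/60 = 19.7167 ft/s
dp = 0.0197*(192/0.65)*0.075*19.7167^2/(2*32.174) = 2.6366 lbf/ft^2

2.6366 lbf/ft^2


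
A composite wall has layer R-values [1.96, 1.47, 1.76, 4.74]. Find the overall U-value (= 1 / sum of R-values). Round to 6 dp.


R_total = 1.96 + 1.47 + 1.76 + 4.74 = 9.93
U = 1/9.93 = 0.100705

0.100705


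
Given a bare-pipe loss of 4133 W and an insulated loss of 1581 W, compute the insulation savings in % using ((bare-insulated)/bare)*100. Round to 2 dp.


Savings = ((4133-1581)/4133)*100 = 61.75 %

61.75 %


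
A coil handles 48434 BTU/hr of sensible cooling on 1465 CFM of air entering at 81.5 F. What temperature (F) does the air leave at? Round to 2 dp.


dT = 48434/(1.08*1465) = 30.6118
T_leave = 81.5 - 30.6118 = 50.89 F

50.89 F


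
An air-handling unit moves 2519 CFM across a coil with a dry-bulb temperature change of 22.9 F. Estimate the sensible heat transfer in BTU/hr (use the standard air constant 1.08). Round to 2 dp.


Q = 1.08 * 2519 * 22.9 = 62299.91 BTU/hr

62299.91 BTU/hr


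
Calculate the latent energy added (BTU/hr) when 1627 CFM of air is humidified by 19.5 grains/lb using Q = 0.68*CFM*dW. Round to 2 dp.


Q = 0.68 * 1627 * 19.5 = 21574.02 BTU/hr

21574.02 BTU/hr


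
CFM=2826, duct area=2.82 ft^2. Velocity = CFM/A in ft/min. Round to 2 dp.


V = 2826 / 2.82 = 1002.13 ft/min

1002.13 ft/min


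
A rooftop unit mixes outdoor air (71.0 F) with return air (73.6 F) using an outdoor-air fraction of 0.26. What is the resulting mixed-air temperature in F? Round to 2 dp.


T_mix = 0.26*71.0 + 0.74*73.6 = 72.92 F

72.92 F


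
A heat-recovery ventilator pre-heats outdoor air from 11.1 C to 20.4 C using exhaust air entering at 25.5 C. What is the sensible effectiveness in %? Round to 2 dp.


eff = (20.4-11.1)/(25.5-11.1)*100 = 64.58 %

64.58 %


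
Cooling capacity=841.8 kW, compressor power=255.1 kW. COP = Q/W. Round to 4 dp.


COP = 841.8 / 255.1 = 3.2999

3.2999


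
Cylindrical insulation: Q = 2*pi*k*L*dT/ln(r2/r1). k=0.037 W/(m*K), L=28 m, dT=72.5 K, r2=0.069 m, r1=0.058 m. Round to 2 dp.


Q = 2*pi*0.037*28*72.5/ln(0.069/0.058) = 2717.50 W

2717.50 W


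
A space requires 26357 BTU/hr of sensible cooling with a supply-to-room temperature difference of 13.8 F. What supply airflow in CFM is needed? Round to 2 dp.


CFM = 26357 / (1.08 * 13.8) = 1768.45

1768.45 CFM


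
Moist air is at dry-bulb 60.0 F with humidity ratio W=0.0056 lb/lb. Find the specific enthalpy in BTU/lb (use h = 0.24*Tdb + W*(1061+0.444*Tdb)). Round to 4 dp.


h = 0.24*60.0 + 0.0056*(1061+0.444*60.0) = 20.4908 BTU/lb

20.4908 BTU/lb


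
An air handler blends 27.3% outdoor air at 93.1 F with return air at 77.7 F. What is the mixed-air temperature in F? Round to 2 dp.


T_mix = 77.7 + (27.3/100)*(93.1-77.7) = 81.90 F

81.90 F


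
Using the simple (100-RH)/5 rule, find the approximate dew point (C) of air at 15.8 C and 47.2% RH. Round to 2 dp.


Td = 15.8 - (100-47.2)/5 = 5.24 C

5.24 C


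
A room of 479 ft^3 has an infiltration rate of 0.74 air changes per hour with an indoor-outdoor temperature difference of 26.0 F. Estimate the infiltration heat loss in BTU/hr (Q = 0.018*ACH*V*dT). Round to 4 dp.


Q = 0.018 * 0.74 * 479 * 26.0 = 165.8873 BTU/hr

165.8873 BTU/hr


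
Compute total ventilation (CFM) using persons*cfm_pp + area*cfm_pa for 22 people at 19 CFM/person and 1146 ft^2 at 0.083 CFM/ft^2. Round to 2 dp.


Total = 22*19 + 1146*0.083 = 513.12 CFM

513.12 CFM


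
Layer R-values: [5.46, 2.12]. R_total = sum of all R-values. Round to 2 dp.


R_total = 5.46 + 2.12 = 7.58

7.58


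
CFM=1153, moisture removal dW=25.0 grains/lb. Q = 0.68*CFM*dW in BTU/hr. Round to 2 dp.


Q = 0.68 * 1153 * 25.0 = 19601.00 BTU/hr

19601.00 BTU/hr


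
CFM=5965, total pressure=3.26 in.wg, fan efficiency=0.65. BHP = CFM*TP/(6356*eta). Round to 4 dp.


BHP = 5965 * 3.26 / (6356 * 0.65) = 4.7069 hp

4.7069 hp


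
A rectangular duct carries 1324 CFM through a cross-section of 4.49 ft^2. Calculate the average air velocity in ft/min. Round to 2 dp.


V = 1324 / 4.49 = 294.88 ft/min

294.88 ft/min


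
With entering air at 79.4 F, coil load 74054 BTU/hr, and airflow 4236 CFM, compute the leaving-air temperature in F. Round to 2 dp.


dT = 74054/(1.08*4236) = 16.1871
T_leave = 79.4 - 16.1871 = 63.21 F

63.21 F


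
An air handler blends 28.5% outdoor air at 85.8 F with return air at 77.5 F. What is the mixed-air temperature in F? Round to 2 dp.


T_mix = 77.5 + (28.5/100)*(85.8-77.5) = 79.87 F

79.87 F


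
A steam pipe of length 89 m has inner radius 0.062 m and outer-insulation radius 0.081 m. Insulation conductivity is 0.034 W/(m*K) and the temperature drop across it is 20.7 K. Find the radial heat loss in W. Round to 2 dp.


Q = 2*pi*0.034*89*20.7/ln(0.081/0.062) = 1472.30 W

1472.30 W


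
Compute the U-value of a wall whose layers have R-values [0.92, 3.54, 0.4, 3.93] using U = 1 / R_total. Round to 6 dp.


R_total = 0.92 + 3.54 + 0.4 + 3.93 = 8.79
U = 1/8.79 = 0.113766

0.113766


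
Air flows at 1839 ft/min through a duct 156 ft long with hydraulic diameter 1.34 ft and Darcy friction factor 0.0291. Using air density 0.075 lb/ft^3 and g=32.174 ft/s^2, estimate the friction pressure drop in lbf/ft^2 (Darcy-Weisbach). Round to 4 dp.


v_fps = 1839/60 = 30.65 ft/s
dp = 0.0291*(156/1.34)*0.075*30.65^2/(2*32.174) = 3.7094 lbf/ft^2

3.7094 lbf/ft^2


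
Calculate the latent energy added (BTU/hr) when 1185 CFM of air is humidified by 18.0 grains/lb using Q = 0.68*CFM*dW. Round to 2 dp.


Q = 0.68 * 1185 * 18.0 = 14504.40 BTU/hr

14504.40 BTU/hr


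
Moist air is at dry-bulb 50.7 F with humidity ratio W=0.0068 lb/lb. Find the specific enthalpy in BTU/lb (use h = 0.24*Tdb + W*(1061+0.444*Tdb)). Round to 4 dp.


h = 0.24*50.7 + 0.0068*(1061+0.444*50.7) = 19.5359 BTU/lb

19.5359 BTU/lb


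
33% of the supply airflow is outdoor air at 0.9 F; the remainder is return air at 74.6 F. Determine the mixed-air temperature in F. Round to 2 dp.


T_mix = 0.33*0.9 + 0.67*74.6 = 50.28 F

50.28 F


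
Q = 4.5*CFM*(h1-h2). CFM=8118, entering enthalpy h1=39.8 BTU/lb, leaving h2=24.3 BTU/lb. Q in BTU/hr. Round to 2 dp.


Q = 4.5 * 8118 * (39.8 - 24.3) = 566230.50 BTU/hr

566230.50 BTU/hr


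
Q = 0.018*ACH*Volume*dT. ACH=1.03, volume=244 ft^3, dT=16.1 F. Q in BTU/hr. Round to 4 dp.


Q = 0.018 * 1.03 * 244 * 16.1 = 72.8325 BTU/hr

72.8325 BTU/hr


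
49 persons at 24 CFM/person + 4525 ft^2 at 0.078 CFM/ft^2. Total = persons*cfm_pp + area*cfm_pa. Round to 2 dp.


Total = 49*24 + 4525*0.078 = 1528.95 CFM

1528.95 CFM


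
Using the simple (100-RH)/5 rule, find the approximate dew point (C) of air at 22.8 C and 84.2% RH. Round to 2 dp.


Td = 22.8 - (100-84.2)/5 = 19.64 C

19.64 C


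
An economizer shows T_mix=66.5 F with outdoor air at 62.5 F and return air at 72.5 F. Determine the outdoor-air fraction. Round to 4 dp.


frac = (66.5 - 72.5) / (62.5 - 72.5) = 0.6000

0.6000


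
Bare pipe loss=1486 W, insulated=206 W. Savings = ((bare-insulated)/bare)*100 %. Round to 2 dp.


Savings = ((1486-206)/1486)*100 = 86.14 %

86.14 %


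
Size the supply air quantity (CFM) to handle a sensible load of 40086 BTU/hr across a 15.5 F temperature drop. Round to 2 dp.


CFM = 40086 / (1.08 * 15.5) = 2394.62

2394.62 CFM


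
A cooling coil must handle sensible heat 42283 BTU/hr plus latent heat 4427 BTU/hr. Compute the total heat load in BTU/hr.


Qt = 42283 + 4427 = 46710 BTU/hr

46710 BTU/hr


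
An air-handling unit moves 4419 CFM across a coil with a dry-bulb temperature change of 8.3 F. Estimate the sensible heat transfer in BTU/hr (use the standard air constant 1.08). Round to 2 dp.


Q = 1.08 * 4419 * 8.3 = 39611.92 BTU/hr

39611.92 BTU/hr


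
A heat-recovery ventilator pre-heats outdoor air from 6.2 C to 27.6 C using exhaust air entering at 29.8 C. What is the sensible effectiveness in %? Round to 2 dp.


eff = (27.6-6.2)/(29.8-6.2)*100 = 90.68 %

90.68 %


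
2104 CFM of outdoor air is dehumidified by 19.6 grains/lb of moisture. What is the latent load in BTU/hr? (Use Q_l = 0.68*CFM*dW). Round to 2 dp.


Q = 0.68 * 2104 * 19.6 = 28042.11 BTU/hr

28042.11 BTU/hr


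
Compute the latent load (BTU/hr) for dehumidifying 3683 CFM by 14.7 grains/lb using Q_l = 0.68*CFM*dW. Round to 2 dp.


Q = 0.68 * 3683 * 14.7 = 36815.27 BTU/hr

36815.27 BTU/hr


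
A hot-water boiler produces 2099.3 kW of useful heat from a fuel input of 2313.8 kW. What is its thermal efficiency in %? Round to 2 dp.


eta = (2099.3/2313.8)*100 = 90.73 %

90.73 %


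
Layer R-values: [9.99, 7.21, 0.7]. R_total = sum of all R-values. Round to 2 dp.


R_total = 9.99 + 7.21 + 0.7 = 17.90

17.90


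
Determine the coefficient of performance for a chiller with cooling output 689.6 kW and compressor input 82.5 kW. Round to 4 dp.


COP = 689.6 / 82.5 = 8.3588

8.3588


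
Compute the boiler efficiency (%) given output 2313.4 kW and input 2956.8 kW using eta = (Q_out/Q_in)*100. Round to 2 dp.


eta = (2313.4/2956.8)*100 = 78.24 %

78.24 %


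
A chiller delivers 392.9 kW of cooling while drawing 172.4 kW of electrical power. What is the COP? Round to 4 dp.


COP = 392.9 / 172.4 = 2.2790

2.2790


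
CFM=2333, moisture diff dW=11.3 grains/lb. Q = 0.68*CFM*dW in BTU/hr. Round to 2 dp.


Q = 0.68 * 2333 * 11.3 = 17926.77 BTU/hr

17926.77 BTU/hr


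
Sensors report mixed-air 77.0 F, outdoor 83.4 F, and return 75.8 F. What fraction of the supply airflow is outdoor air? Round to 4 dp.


frac = (77.0 - 75.8) / (83.4 - 75.8) = 0.1579

0.1579


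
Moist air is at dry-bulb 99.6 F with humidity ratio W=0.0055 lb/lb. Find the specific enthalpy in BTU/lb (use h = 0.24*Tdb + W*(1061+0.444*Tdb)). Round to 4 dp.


h = 0.24*99.6 + 0.0055*(1061+0.444*99.6) = 29.9827 BTU/lb

29.9827 BTU/lb


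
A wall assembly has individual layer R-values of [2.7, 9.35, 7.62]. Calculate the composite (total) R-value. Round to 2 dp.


R_total = 2.7 + 9.35 + 7.62 = 19.67

19.67


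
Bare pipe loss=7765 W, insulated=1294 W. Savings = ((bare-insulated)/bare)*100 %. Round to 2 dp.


Savings = ((7765-1294)/7765)*100 = 83.34 %

83.34 %


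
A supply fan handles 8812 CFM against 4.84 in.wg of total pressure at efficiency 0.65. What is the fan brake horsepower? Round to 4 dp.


BHP = 8812 * 4.84 / (6356 * 0.65) = 10.3234 hp

10.3234 hp


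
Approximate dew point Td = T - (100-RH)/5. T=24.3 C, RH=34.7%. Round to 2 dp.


Td = 24.3 - (100-34.7)/5 = 11.24 C

11.24 C


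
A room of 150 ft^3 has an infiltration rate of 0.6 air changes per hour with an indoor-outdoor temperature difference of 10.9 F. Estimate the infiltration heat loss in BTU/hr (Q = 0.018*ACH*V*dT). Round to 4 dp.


Q = 0.018 * 0.6 * 150 * 10.9 = 17.6580 BTU/hr

17.6580 BTU/hr


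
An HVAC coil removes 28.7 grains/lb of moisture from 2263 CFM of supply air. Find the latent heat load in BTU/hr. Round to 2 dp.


Q = 0.68 * 2263 * 28.7 = 44164.71 BTU/hr

44164.71 BTU/hr


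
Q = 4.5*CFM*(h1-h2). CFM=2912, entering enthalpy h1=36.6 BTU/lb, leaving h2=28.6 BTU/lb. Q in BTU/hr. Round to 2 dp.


Q = 4.5 * 2912 * (36.6 - 28.6) = 104832.00 BTU/hr

104832.00 BTU/hr


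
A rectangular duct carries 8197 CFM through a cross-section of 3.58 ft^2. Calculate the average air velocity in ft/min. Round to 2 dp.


V = 8197 / 3.58 = 2289.66 ft/min

2289.66 ft/min


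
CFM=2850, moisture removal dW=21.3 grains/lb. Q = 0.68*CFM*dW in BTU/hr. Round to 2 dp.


Q = 0.68 * 2850 * 21.3 = 41279.40 BTU/hr

41279.40 BTU/hr


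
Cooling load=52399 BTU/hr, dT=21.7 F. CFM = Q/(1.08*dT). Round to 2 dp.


CFM = 52399 / (1.08 * 21.7) = 2235.83

2235.83 CFM


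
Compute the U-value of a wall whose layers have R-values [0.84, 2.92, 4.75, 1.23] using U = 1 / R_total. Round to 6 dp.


R_total = 0.84 + 2.92 + 4.75 + 1.23 = 9.74
U = 1/9.74 = 0.102669

0.102669


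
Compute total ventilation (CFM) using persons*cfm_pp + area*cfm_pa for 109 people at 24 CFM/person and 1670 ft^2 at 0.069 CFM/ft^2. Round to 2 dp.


Total = 109*24 + 1670*0.069 = 2731.23 CFM

2731.23 CFM


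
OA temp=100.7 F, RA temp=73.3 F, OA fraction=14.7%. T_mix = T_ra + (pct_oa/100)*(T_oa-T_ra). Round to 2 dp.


T_mix = 73.3 + (14.7/100)*(100.7-73.3) = 77.33 F

77.33 F


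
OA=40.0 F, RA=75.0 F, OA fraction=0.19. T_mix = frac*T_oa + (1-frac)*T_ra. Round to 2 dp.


T_mix = 0.19*40.0 + 0.81*75.0 = 68.35 F

68.35 F


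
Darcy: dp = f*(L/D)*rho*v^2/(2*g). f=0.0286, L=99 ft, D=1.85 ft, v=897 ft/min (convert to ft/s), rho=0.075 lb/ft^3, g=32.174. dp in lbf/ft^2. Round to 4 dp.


v_fps = 897/60 = 14.95 ft/s
dp = 0.0286*(99/1.85)*0.075*14.95^2/(2*32.174) = 0.3987 lbf/ft^2

0.3987 lbf/ft^2


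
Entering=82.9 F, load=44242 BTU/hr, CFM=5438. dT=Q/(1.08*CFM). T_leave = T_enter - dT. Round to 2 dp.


dT = 44242/(1.08*5438) = 7.5331
T_leave = 82.9 - 7.5331 = 75.37 F

75.37 F


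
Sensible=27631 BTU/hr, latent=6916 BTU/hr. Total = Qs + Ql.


Qt = 27631 + 6916 = 34547 BTU/hr

34547 BTU/hr


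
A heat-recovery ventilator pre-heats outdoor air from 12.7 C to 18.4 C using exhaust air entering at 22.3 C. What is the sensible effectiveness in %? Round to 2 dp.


eff = (18.4-12.7)/(22.3-12.7)*100 = 59.38 %

59.38 %


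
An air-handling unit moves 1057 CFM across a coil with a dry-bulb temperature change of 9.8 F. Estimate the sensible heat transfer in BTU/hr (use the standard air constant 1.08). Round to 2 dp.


Q = 1.08 * 1057 * 9.8 = 11187.29 BTU/hr

11187.29 BTU/hr


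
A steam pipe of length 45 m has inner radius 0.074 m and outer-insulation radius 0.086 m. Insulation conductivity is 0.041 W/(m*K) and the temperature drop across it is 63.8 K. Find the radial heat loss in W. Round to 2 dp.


Q = 2*pi*0.041*45*63.8/ln(0.086/0.074) = 4921.41 W

4921.41 W


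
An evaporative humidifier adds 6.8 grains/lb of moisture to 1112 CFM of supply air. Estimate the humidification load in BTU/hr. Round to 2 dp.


Q = 0.68 * 1112 * 6.8 = 5141.89 BTU/hr

5141.89 BTU/hr


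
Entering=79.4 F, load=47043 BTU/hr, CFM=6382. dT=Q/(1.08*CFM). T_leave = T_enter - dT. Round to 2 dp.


dT = 47043/(1.08*6382) = 6.8252
T_leave = 79.4 - 6.8252 = 72.57 F

72.57 F


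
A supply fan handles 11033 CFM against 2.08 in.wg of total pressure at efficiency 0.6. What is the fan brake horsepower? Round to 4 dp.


BHP = 11033 * 2.08 / (6356 * 0.6) = 6.0176 hp

6.0176 hp


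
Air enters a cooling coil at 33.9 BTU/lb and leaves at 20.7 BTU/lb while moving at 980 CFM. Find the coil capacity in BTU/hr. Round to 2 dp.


Q = 4.5 * 980 * (33.9 - 20.7) = 58212.00 BTU/hr

58212.00 BTU/hr


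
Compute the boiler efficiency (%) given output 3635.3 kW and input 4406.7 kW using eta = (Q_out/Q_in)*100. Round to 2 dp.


eta = (3635.3/4406.7)*100 = 82.49 %

82.49 %


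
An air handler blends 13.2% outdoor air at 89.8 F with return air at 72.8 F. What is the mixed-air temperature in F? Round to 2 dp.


T_mix = 72.8 + (13.2/100)*(89.8-72.8) = 75.04 F

75.04 F


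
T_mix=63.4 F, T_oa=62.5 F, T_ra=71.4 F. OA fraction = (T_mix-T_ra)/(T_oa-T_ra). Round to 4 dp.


frac = (63.4 - 71.4) / (62.5 - 71.4) = 0.8989

0.8989


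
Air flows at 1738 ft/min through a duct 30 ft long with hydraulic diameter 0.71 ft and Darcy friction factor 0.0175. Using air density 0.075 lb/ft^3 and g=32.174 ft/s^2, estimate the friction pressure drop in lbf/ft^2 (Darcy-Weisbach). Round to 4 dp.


v_fps = 1738/60 = 28.9667 ft/s
dp = 0.0175*(30/0.71)*0.075*28.9667^2/(2*32.174) = 0.7231 lbf/ft^2

0.7231 lbf/ft^2


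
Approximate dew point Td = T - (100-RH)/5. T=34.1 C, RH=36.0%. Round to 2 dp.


Td = 34.1 - (100-36.0)/5 = 21.30 C

21.30 C


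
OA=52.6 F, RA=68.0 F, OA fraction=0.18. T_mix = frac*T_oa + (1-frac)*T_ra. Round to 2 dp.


T_mix = 0.18*52.6 + 0.82*68.0 = 65.23 F

65.23 F


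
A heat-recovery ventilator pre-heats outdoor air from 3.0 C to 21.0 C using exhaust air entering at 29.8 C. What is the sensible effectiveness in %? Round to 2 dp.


eff = (21.0-3.0)/(29.8-3.0)*100 = 67.16 %

67.16 %


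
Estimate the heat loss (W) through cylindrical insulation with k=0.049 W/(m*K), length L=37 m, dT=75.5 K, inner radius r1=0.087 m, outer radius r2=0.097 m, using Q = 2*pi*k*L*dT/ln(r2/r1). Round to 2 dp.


Q = 2*pi*0.049*37*75.5/ln(0.097/0.087) = 7904.68 W

7904.68 W


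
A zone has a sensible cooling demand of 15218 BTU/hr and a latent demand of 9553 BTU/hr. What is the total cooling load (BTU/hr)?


Qt = 15218 + 9553 = 24771 BTU/hr

24771 BTU/hr


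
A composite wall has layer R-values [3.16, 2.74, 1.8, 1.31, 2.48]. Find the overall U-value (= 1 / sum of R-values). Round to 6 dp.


R_total = 3.16 + 2.74 + 1.8 + 1.31 + 2.48 = 11.49
U = 1/11.49 = 0.087032

0.087032


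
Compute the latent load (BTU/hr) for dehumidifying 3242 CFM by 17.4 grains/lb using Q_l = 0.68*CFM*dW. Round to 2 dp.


Q = 0.68 * 3242 * 17.4 = 38359.34 BTU/hr

38359.34 BTU/hr


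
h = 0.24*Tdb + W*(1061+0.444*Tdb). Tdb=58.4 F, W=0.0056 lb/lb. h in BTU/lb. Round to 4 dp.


h = 0.24*58.4 + 0.0056*(1061+0.444*58.4) = 20.1028 BTU/lb

20.1028 BTU/lb


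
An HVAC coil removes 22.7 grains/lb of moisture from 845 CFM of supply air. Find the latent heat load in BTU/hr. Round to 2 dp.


Q = 0.68 * 845 * 22.7 = 13043.42 BTU/hr

13043.42 BTU/hr


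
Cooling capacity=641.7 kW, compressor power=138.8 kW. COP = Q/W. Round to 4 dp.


COP = 641.7 / 138.8 = 4.6232

4.6232


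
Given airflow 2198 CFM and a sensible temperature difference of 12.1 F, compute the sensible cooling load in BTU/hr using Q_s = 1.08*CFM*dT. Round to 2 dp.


Q = 1.08 * 2198 * 12.1 = 28723.46 BTU/hr

28723.46 BTU/hr


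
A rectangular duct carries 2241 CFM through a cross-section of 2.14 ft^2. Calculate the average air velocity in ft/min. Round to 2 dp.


V = 2241 / 2.14 = 1047.20 ft/min

1047.20 ft/min


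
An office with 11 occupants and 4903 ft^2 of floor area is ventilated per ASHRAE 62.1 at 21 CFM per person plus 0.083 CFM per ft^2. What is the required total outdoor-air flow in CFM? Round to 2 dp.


Total = 11*21 + 4903*0.083 = 637.95 CFM

637.95 CFM


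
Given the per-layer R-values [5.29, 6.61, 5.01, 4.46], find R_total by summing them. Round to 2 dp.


R_total = 5.29 + 6.61 + 5.01 + 4.46 = 21.37

21.37


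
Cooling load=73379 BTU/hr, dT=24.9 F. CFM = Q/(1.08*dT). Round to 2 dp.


CFM = 73379 / (1.08 * 24.9) = 2728.66

2728.66 CFM


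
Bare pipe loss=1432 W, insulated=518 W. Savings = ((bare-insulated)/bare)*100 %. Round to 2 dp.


Savings = ((1432-518)/1432)*100 = 63.83 %

63.83 %


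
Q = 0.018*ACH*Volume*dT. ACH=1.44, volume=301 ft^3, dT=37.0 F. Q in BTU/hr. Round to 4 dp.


Q = 0.018 * 1.44 * 301 * 37.0 = 288.6710 BTU/hr

288.6710 BTU/hr


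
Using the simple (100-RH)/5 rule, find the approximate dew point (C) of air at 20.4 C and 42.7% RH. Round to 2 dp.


Td = 20.4 - (100-42.7)/5 = 8.94 C

8.94 C


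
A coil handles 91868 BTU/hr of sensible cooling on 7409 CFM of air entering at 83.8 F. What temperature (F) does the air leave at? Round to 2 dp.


dT = 91868/(1.08*7409) = 11.4810
T_leave = 83.8 - 11.4810 = 72.32 F

72.32 F


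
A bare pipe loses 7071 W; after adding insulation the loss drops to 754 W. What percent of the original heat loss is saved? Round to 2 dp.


Savings = ((7071-754)/7071)*100 = 89.34 %

89.34 %


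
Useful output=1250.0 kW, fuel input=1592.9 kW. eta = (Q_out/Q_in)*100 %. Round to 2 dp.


eta = (1250.0/1592.9)*100 = 78.47 %

78.47 %


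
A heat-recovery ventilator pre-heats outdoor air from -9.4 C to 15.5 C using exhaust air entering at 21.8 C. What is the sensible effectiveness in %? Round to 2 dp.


eff = (15.5-(-9.4))/(21.8-(-9.4))*100 = 79.81 %

79.81 %


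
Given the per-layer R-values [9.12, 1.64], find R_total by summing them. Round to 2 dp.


R_total = 9.12 + 1.64 = 10.76

10.76


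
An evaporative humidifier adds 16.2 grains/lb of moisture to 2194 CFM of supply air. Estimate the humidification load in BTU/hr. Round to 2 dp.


Q = 0.68 * 2194 * 16.2 = 24169.10 BTU/hr

24169.10 BTU/hr


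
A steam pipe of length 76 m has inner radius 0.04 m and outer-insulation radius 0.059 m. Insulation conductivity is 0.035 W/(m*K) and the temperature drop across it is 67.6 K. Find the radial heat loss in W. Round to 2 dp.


Q = 2*pi*0.035*76*67.6/ln(0.059/0.04) = 2906.97 W

2906.97 W


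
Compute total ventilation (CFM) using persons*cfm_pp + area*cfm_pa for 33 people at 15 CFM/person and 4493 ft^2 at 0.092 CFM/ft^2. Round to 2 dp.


Total = 33*15 + 4493*0.092 = 908.36 CFM

908.36 CFM


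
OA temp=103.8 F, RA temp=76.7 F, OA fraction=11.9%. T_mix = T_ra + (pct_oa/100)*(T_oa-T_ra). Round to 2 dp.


T_mix = 76.7 + (11.9/100)*(103.8-76.7) = 79.92 F

79.92 F


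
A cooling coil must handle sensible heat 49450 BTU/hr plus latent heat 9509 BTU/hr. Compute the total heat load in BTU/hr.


Qt = 49450 + 9509 = 58959 BTU/hr

58959 BTU/hr


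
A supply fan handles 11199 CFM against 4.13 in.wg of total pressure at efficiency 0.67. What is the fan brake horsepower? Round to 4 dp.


BHP = 11199 * 4.13 / (6356 * 0.67) = 10.8610 hp

10.8610 hp


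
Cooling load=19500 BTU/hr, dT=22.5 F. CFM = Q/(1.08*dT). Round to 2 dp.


CFM = 19500 / (1.08 * 22.5) = 802.47

802.47 CFM


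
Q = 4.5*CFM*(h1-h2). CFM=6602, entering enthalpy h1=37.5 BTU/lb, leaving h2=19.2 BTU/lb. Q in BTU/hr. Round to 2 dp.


Q = 4.5 * 6602 * (37.5 - 19.2) = 543674.70 BTU/hr

543674.70 BTU/hr


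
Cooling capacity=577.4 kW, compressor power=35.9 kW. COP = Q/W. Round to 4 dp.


COP = 577.4 / 35.9 = 16.0836

16.0836


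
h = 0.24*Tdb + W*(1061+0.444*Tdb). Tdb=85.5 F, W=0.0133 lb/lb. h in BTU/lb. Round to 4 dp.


h = 0.24*85.5 + 0.0133*(1061+0.444*85.5) = 35.1362 BTU/lb

35.1362 BTU/lb


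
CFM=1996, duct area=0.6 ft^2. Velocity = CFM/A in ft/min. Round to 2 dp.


V = 1996 / 0.6 = 3326.67 ft/min

3326.67 ft/min


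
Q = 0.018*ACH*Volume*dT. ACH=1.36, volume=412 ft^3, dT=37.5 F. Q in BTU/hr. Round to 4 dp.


Q = 0.018 * 1.36 * 412 * 37.5 = 378.2160 BTU/hr

378.2160 BTU/hr


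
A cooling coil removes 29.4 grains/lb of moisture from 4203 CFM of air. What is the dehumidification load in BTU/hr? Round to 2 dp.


Q = 0.68 * 4203 * 29.4 = 84026.38 BTU/hr

84026.38 BTU/hr


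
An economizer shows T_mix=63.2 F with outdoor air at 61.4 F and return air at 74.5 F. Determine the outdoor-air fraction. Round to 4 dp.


frac = (63.2 - 74.5) / (61.4 - 74.5) = 0.8626

0.8626


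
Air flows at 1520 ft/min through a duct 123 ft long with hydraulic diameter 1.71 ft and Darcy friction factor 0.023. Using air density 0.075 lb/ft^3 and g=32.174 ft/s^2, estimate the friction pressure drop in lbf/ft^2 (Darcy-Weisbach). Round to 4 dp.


v_fps = 1520/60 = 25.3333 ft/s
dp = 0.023*(123/1.71)*0.075*25.3333^2/(2*32.174) = 1.2375 lbf/ft^2

1.2375 lbf/ft^2


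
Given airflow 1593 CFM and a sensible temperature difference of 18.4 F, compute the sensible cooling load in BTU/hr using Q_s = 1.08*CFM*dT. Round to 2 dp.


Q = 1.08 * 1593 * 18.4 = 31656.10 BTU/hr

31656.10 BTU/hr


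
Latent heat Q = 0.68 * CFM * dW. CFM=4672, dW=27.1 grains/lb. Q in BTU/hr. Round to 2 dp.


Q = 0.68 * 4672 * 27.1 = 86095.62 BTU/hr

86095.62 BTU/hr


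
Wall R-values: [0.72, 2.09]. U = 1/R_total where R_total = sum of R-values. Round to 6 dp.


R_total = 0.72 + 2.09 = 2.81
U = 1/2.81 = 0.355872

0.355872


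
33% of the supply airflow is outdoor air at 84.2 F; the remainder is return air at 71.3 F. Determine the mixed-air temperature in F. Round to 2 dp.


T_mix = 0.33*84.2 + 0.67*71.3 = 75.56 F

75.56 F


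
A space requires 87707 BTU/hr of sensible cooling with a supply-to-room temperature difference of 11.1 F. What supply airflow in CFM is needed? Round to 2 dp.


CFM = 87707 / (1.08 * 11.1) = 7316.23

7316.23 CFM


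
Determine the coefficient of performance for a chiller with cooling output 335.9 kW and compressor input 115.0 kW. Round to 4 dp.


COP = 335.9 / 115.0 = 2.9209

2.9209


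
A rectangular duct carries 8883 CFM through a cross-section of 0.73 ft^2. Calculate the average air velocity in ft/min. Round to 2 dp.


V = 8883 / 0.73 = 12168.49 ft/min

12168.49 ft/min


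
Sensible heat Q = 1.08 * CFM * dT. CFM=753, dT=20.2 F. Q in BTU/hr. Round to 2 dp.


Q = 1.08 * 753 * 20.2 = 16427.45 BTU/hr

16427.45 BTU/hr


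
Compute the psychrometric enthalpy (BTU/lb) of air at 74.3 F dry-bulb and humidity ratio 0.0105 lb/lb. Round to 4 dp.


h = 0.24*74.3 + 0.0105*(1061+0.444*74.3) = 29.3189 BTU/lb

29.3189 BTU/lb


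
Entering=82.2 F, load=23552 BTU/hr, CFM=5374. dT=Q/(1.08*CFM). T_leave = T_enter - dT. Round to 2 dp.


dT = 23552/(1.08*5374) = 4.0579
T_leave = 82.2 - 4.0579 = 78.14 F

78.14 F


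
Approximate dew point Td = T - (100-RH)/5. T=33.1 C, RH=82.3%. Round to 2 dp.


Td = 33.1 - (100-82.3)/5 = 29.56 C

29.56 C


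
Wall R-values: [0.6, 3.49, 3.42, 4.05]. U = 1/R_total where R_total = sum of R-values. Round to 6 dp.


R_total = 0.6 + 3.49 + 3.42 + 4.05 = 11.56
U = 1/11.56 = 0.086505

0.086505


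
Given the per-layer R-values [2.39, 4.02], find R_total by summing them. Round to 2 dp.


R_total = 2.39 + 4.02 = 6.41

6.41


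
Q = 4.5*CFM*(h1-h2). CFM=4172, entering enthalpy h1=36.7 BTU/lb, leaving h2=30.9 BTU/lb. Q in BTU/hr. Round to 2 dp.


Q = 4.5 * 4172 * (36.7 - 30.9) = 108889.20 BTU/hr

108889.20 BTU/hr


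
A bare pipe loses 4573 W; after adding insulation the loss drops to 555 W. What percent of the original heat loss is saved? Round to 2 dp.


Savings = ((4573-555)/4573)*100 = 87.86 %

87.86 %


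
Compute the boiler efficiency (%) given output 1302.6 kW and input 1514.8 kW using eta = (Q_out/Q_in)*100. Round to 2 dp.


eta = (1302.6/1514.8)*100 = 85.99 %

85.99 %


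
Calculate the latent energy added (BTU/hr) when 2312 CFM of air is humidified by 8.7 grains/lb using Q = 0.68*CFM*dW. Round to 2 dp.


Q = 0.68 * 2312 * 8.7 = 13677.79 BTU/hr

13677.79 BTU/hr


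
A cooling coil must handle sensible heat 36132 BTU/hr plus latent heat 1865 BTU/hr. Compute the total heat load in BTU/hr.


Qt = 36132 + 1865 = 37997 BTU/hr

37997 BTU/hr


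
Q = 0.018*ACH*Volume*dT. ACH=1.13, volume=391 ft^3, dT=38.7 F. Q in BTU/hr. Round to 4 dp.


Q = 0.018 * 1.13 * 391 * 38.7 = 307.7788 BTU/hr

307.7788 BTU/hr


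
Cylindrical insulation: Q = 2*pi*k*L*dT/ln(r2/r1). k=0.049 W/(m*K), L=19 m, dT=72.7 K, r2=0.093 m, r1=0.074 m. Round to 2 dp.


Q = 2*pi*0.049*19*72.7/ln(0.093/0.074) = 1860.85 W

1860.85 W


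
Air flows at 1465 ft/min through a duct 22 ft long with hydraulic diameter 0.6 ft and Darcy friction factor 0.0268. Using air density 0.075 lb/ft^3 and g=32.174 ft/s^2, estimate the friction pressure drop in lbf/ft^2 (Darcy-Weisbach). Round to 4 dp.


v_fps = 1465/60 = 24.4167 ft/s
dp = 0.0268*(22/0.6)*0.075*24.4167^2/(2*32.174) = 0.6828 lbf/ft^2

0.6828 lbf/ft^2


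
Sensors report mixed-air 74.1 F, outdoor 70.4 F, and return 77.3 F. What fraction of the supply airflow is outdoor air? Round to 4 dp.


frac = (74.1 - 77.3) / (70.4 - 77.3) = 0.4638

0.4638


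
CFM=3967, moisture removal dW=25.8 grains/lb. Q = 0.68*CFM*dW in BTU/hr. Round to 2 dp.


Q = 0.68 * 3967 * 25.8 = 69597.05 BTU/hr

69597.05 BTU/hr


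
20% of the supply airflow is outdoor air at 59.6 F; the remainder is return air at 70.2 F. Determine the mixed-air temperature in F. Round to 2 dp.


T_mix = 0.2*59.6 + 0.8*70.2 = 68.08 F

68.08 F


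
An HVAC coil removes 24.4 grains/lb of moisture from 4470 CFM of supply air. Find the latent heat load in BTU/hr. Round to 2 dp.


Q = 0.68 * 4470 * 24.4 = 74166.24 BTU/hr

74166.24 BTU/hr


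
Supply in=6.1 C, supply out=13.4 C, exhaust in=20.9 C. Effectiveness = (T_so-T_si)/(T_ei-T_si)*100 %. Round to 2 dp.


eff = (13.4-6.1)/(20.9-6.1)*100 = 49.32 %

49.32 %


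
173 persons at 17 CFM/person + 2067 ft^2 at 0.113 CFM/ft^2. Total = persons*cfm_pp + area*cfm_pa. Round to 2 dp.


Total = 173*17 + 2067*0.113 = 3174.57 CFM

3174.57 CFM


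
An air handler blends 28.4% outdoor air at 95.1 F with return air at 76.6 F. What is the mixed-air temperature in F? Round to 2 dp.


T_mix = 76.6 + (28.4/100)*(95.1-76.6) = 81.85 F

81.85 F


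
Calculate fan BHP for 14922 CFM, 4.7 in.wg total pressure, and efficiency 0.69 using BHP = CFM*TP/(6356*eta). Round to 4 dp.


BHP = 14922 * 4.7 / (6356 * 0.69) = 15.9916 hp

15.9916 hp


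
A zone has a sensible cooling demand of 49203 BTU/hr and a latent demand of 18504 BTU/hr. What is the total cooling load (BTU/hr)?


Qt = 49203 + 18504 = 67707 BTU/hr

67707 BTU/hr


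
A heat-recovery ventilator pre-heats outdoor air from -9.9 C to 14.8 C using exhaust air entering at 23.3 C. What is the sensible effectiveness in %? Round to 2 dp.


eff = (14.8-(-9.9))/(23.3-(-9.9))*100 = 74.40 %

74.40 %


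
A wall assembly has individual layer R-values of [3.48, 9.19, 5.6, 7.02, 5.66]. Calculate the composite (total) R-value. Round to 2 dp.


R_total = 3.48 + 9.19 + 5.6 + 7.02 + 5.66 = 30.95

30.95


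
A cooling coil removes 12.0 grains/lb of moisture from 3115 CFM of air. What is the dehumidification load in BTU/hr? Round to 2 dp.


Q = 0.68 * 3115 * 12.0 = 25418.40 BTU/hr

25418.40 BTU/hr


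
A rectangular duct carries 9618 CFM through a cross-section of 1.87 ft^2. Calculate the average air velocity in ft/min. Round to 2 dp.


V = 9618 / 1.87 = 5143.32 ft/min

5143.32 ft/min


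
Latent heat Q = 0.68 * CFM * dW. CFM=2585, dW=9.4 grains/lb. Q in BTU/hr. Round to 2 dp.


Q = 0.68 * 2585 * 9.4 = 16523.32 BTU/hr

16523.32 BTU/hr


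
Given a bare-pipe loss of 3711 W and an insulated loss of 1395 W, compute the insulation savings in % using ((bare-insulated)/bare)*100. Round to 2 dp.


Savings = ((3711-1395)/3711)*100 = 62.41 %

62.41 %


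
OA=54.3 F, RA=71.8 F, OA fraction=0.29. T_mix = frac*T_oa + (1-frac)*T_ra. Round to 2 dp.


T_mix = 0.29*54.3 + 0.71*71.8 = 66.73 F

66.73 F


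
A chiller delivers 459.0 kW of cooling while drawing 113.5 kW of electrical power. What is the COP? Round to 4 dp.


COP = 459.0 / 113.5 = 4.0441

4.0441


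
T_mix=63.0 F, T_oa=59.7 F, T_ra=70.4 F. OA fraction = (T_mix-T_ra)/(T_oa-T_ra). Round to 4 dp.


frac = (63.0 - 70.4) / (59.7 - 70.4) = 0.6916

0.6916


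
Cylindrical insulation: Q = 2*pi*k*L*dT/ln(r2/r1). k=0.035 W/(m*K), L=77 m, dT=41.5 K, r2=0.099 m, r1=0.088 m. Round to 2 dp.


Q = 2*pi*0.035*77*41.5/ln(0.099/0.088) = 5966.28 W

5966.28 W


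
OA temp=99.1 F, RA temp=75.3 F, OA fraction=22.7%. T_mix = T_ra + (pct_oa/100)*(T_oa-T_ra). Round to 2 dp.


T_mix = 75.3 + (22.7/100)*(99.1-75.3) = 80.70 F

80.70 F


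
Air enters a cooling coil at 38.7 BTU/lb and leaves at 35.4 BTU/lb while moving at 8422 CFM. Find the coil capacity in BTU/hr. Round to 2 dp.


Q = 4.5 * 8422 * (38.7 - 35.4) = 125066.70 BTU/hr

125066.70 BTU/hr


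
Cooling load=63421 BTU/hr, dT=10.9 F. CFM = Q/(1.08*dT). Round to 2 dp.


CFM = 63421 / (1.08 * 10.9) = 5387.44

5387.44 CFM


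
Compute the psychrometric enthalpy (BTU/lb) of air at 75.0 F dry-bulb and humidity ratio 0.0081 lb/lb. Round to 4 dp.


h = 0.24*75.0 + 0.0081*(1061+0.444*75.0) = 26.8638 BTU/lb

26.8638 BTU/lb


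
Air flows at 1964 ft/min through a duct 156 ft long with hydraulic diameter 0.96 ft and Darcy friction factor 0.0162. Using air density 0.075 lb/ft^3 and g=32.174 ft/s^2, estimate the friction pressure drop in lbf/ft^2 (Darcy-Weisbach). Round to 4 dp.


v_fps = 1964/60 = 32.7333 ft/s
dp = 0.0162*(156/0.96)*0.075*32.7333^2/(2*32.174) = 3.2876 lbf/ft^2

3.2876 lbf/ft^2


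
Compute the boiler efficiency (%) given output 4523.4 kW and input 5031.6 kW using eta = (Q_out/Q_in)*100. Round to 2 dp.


eta = (4523.4/5031.6)*100 = 89.90 %

89.90 %


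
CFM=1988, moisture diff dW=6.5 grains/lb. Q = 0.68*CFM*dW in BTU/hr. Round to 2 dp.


Q = 0.68 * 1988 * 6.5 = 8786.96 BTU/hr

8786.96 BTU/hr


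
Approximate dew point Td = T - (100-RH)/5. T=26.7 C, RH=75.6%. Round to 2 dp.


Td = 26.7 - (100-75.6)/5 = 21.82 C

21.82 C


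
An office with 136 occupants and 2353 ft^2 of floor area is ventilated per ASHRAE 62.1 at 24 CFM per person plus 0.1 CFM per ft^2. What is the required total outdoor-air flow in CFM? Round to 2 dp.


Total = 136*24 + 2353*0.1 = 3499.30 CFM

3499.30 CFM


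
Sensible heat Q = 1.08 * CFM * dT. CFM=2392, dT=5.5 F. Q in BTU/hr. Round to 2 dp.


Q = 1.08 * 2392 * 5.5 = 14208.48 BTU/hr

14208.48 BTU/hr


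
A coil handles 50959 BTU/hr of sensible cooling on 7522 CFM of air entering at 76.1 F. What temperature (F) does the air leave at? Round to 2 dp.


dT = 50959/(1.08*7522) = 6.2728
T_leave = 76.1 - 6.2728 = 69.83 F

69.83 F


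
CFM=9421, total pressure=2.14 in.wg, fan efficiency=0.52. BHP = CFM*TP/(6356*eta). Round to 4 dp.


BHP = 9421 * 2.14 / (6356 * 0.52) = 6.0999 hp

6.0999 hp


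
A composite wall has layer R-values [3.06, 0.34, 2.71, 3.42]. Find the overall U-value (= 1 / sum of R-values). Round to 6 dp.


R_total = 3.06 + 0.34 + 2.71 + 3.42 = 9.53
U = 1/9.53 = 0.104932

0.104932


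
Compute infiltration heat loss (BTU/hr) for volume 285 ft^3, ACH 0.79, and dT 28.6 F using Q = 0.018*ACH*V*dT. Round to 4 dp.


Q = 0.018 * 0.79 * 285 * 28.6 = 115.9072 BTU/hr

115.9072 BTU/hr


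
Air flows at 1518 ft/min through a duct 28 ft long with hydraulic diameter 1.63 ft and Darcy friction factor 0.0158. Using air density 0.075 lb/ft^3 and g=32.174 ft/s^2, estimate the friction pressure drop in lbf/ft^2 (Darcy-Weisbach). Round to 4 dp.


v_fps = 1518/60 = 25.3 ft/s
dp = 0.0158*(28/1.63)*0.075*25.3^2/(2*32.174) = 0.2025 lbf/ft^2

0.2025 lbf/ft^2


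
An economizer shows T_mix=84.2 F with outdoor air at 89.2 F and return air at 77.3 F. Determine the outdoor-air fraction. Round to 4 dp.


frac = (84.2 - 77.3) / (89.2 - 77.3) = 0.5798

0.5798


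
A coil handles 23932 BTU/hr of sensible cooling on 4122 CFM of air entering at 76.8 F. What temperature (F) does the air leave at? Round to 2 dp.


dT = 23932/(1.08*4122) = 5.3759
T_leave = 76.8 - 5.3759 = 71.42 F

71.42 F


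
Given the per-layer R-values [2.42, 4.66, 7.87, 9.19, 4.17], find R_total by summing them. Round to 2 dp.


R_total = 2.42 + 4.66 + 7.87 + 9.19 + 4.17 = 28.31

28.31


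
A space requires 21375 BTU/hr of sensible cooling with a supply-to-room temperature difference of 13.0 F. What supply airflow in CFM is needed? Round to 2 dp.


CFM = 21375 / (1.08 * 13.0) = 1522.44

1522.44 CFM


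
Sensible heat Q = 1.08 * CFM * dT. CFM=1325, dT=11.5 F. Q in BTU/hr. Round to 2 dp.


Q = 1.08 * 1325 * 11.5 = 16456.50 BTU/hr

16456.50 BTU/hr


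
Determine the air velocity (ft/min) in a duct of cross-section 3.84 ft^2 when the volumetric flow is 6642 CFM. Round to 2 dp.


V = 6642 / 3.84 = 1729.69 ft/min

1729.69 ft/min


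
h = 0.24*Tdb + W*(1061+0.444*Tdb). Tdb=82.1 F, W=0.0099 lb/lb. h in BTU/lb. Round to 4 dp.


h = 0.24*82.1 + 0.0099*(1061+0.444*82.1) = 30.5688 BTU/lb

30.5688 BTU/lb


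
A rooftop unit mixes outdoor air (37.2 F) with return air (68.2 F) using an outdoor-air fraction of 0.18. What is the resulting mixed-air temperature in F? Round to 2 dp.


T_mix = 0.18*37.2 + 0.82*68.2 = 62.62 F

62.62 F


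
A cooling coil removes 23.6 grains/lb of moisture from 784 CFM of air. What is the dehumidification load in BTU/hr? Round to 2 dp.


Q = 0.68 * 784 * 23.6 = 12581.63 BTU/hr

12581.63 BTU/hr


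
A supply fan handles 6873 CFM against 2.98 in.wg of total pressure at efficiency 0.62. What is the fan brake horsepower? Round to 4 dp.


BHP = 6873 * 2.98 / (6356 * 0.62) = 5.1974 hp

5.1974 hp


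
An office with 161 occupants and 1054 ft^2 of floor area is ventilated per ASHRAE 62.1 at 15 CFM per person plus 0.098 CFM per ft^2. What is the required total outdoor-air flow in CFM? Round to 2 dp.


Total = 161*15 + 1054*0.098 = 2518.29 CFM

2518.29 CFM


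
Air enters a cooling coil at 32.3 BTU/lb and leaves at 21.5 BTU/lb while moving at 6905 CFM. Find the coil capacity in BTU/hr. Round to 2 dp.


Q = 4.5 * 6905 * (32.3 - 21.5) = 335583.00 BTU/hr

335583.00 BTU/hr


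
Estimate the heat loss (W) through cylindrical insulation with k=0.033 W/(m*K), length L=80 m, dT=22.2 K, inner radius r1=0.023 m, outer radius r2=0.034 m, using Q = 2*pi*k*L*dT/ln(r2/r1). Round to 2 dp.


Q = 2*pi*0.033*80*22.2/ln(0.034/0.023) = 942.13 W

942.13 W


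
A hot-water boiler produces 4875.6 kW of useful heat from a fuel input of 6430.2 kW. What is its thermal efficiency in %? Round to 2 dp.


eta = (4875.6/6430.2)*100 = 75.82 %

75.82 %


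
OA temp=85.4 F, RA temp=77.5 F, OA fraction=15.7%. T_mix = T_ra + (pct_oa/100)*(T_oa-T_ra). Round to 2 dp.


T_mix = 77.5 + (15.7/100)*(85.4-77.5) = 78.74 F

78.74 F


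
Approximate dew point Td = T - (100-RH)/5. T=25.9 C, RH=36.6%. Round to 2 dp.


Td = 25.9 - (100-36.6)/5 = 13.22 C

13.22 C


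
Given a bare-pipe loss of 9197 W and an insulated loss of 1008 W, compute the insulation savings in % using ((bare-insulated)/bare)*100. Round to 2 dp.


Savings = ((9197-1008)/9197)*100 = 89.04 %

89.04 %


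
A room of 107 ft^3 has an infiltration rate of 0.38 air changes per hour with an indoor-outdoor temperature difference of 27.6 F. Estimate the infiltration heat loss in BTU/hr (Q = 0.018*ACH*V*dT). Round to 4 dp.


Q = 0.018 * 0.38 * 107 * 27.6 = 20.1999 BTU/hr

20.1999 BTU/hr


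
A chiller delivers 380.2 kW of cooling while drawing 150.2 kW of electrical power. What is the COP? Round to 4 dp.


COP = 380.2 / 150.2 = 2.5313

2.5313
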